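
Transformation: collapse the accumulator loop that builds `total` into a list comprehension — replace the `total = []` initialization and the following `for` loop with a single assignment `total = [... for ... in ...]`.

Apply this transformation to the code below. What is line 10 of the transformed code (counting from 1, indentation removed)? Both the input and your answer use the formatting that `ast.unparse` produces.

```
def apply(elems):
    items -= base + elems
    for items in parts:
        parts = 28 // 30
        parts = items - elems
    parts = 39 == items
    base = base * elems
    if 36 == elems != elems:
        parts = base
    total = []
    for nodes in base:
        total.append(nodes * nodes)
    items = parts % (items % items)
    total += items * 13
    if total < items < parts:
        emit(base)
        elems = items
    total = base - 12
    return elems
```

Transformed code:
def apply(elems):
    items -= base + elems
    for items in parts:
        parts = 28 // 30
        parts = items - elems
    parts = 39 == items
    base = base * elems
    if 36 == elems != elems:
        parts = base
    total = [nodes * nodes for nodes in base]
    items = parts % (items % items)
    total += items * 13
    if total < items < parts:
        emit(base)
        elems = items
    total = base - 12
    return elems

total = [nodes * nodes for nodes in base]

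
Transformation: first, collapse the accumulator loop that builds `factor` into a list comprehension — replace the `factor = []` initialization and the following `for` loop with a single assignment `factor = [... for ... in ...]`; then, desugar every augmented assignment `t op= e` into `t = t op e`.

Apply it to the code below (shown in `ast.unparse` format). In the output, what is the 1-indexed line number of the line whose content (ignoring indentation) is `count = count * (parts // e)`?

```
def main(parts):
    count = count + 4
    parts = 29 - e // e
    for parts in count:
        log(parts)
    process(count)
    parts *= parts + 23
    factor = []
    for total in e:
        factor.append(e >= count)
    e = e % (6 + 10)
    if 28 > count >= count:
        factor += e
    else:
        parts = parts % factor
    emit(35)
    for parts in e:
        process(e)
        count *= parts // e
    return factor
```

Transformed code:
def main(parts):
    count = count + 4
    parts = 29 - e // e
    for parts in count:
        log(parts)
    process(count)
    parts = parts * (parts + 23)
    factor = [e >= count for total in e]
    e = e % (6 + 10)
    if 28 > count >= count:
        factor = factor + e
    else:
        parts = parts % factor
    emit(35)
    for parts in e:
        process(e)
        count = count * (parts // e)
    return factor

17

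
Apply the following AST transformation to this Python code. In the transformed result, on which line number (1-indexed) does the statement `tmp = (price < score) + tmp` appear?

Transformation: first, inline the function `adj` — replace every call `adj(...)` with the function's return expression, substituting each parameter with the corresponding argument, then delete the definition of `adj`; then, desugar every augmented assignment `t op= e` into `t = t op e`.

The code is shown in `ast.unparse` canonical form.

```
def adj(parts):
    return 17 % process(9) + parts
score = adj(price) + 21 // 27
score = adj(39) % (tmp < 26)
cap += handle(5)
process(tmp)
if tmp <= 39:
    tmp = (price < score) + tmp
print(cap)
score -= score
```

6

Transformed code:
score = 17 % process(9) + price + 21 // 27
score = (17 % process(9) + 39) % (tmp < 26)
cap = cap + handle(5)
process(tmp)
if tmp <= 39:
    tmp = (price < score) + tmp
print(cap)
score = score - score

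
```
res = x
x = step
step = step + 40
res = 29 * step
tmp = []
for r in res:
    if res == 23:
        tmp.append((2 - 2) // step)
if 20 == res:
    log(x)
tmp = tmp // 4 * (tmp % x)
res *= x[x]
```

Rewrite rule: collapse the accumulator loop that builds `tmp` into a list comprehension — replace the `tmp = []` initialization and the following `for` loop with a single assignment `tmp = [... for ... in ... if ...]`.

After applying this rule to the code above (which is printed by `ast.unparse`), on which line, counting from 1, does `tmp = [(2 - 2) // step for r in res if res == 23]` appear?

5

Transformed code:
res = x
x = step
step = step + 40
res = 29 * step
tmp = [(2 - 2) // step for r in res if res == 23]
if 20 == res:
    log(x)
tmp = tmp // 4 * (tmp % x)
res *= x[x]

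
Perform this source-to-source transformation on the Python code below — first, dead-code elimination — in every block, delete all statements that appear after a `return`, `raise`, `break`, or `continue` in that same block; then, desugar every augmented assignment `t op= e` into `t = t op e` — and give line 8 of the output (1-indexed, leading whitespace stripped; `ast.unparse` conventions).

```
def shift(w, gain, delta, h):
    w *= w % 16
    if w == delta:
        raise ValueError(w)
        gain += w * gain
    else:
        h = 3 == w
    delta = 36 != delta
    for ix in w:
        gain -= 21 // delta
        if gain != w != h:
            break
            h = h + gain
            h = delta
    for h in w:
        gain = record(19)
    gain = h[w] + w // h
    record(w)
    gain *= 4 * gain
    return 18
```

for ix in w:

Transformed code:
def shift(w, gain, delta, h):
    w = w * (w % 16)
    if w == delta:
        raise ValueError(w)
    else:
        h = 3 == w
    delta = 36 != delta
    for ix in w:
        gain = gain - 21 // delta
        if gain != w != h:
            break
    for h in w:
        gain = record(19)
    gain = h[w] + w // h
    record(w)
    gain = gain * (4 * gain)
    return 18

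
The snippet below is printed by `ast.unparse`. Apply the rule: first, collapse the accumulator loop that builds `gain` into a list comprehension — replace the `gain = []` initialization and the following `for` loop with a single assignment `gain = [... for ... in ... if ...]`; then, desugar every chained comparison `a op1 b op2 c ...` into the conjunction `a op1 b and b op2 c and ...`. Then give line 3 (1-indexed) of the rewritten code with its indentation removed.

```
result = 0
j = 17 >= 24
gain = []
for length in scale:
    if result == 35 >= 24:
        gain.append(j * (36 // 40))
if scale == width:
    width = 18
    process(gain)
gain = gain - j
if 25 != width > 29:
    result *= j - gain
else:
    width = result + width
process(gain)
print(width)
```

Transformed code:
result = 0
j = 17 >= 24
gain = [j * (36 // 40) for length in scale if result == 35 and 35 >= 24]
if scale == width:
    width = 18
    process(gain)
gain = gain - j
if 25 != width and width > 29:
    result *= j - gain
else:
    width = result + width
process(gain)
print(width)

gain = [j * (36 // 40) for length in scale if result == 35 and 35 >= 24]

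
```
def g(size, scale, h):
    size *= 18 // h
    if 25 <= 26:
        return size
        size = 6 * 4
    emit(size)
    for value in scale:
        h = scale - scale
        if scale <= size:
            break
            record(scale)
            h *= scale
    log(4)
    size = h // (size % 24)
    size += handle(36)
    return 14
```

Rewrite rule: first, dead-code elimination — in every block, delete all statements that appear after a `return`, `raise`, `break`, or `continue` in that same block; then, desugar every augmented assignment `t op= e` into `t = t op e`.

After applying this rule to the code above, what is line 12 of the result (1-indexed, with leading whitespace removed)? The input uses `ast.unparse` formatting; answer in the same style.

size = size + handle(36)

Transformed code:
def g(size, scale, h):
    size = size * (18 // h)
    if 25 <= 26:
        return size
    emit(size)
    for value in scale:
        h = scale - scale
        if scale <= size:
            break
    log(4)
    size = h // (size % 24)
    size = size + handle(36)
    return 14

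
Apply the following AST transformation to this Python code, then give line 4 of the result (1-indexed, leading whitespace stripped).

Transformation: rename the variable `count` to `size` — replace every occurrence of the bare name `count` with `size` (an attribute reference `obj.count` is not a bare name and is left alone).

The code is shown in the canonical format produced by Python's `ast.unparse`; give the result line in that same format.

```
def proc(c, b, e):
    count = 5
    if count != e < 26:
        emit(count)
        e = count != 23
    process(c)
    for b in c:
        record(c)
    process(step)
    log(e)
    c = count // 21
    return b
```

Transformed code:
def proc(c, b, e):
    size = 5
    if size != e < 26:
        emit(size)
        e = size != 23
    process(c)
    for b in c:
        record(c)
    process(step)
    log(e)
    c = size // 21
    return b

emit(size)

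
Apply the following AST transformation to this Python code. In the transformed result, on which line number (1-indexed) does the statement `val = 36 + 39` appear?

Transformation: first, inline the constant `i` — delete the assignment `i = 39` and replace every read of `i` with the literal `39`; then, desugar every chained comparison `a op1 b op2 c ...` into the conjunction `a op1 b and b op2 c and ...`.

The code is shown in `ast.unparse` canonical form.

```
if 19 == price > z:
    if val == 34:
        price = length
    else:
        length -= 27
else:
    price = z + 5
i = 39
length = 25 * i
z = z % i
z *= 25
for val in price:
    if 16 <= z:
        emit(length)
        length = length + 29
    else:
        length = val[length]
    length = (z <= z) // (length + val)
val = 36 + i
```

18

Transformed code:
if 19 == price and price > z:
    if val == 34:
        price = length
    else:
        length -= 27
else:
    price = z + 5
length = 25 * 39
z = z % 39
z *= 25
for val in price:
    if 16 <= z:
        emit(length)
        length = length + 29
    else:
        length = val[length]
    length = (z <= z) // (length + val)
val = 36 + 39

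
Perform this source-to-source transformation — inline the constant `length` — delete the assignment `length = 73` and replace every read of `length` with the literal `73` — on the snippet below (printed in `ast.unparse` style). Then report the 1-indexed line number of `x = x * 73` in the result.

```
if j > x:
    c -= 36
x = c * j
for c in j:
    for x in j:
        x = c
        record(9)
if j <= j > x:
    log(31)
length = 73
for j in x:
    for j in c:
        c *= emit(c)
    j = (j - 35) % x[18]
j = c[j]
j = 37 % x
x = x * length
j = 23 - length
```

Transformed code:
if j > x:
    c -= 36
x = c * j
for c in j:
    for x in j:
        x = c
        record(9)
if j <= j > x:
    log(31)
for j in x:
    for j in c:
        c *= emit(c)
    j = (j - 35) % x[18]
j = c[j]
j = 37 % x
x = x * 73
j = 23 - 73

16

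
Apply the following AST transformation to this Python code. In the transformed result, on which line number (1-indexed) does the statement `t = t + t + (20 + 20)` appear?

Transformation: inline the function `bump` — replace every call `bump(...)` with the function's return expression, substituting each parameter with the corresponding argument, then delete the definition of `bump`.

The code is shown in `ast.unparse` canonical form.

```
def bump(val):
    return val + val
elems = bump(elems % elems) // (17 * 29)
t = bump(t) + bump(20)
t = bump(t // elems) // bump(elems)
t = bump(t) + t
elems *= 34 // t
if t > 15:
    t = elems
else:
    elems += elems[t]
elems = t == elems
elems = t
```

Transformed code:
elems = (elems % elems + elems % elems) // (17 * 29)
t = t + t + (20 + 20)
t = (t // elems + t // elems) // (elems + elems)
t = t + t + t
elems *= 34 // t
if t > 15:
    t = elems
else:
    elems += elems[t]
elems = t == elems
elems = t

2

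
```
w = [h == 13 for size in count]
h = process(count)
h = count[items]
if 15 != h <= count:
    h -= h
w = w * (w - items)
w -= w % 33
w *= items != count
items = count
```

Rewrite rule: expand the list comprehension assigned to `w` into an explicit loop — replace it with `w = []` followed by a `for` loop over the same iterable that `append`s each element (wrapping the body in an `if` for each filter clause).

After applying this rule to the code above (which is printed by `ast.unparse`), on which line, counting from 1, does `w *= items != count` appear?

Transformed code:
w = []
for size in count:
    w.append(h == 13)
h = process(count)
h = count[items]
if 15 != h <= count:
    h -= h
w = w * (w - items)
w -= w % 33
w *= items != count
items = count

10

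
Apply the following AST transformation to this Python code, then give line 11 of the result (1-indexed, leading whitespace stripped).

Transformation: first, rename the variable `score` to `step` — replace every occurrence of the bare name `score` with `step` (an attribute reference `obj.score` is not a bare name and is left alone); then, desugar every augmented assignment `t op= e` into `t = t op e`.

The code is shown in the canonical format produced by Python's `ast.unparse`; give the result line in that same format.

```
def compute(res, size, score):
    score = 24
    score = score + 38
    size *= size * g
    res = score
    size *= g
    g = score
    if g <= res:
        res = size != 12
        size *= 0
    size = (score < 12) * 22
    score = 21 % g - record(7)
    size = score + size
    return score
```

Transformed code:
def compute(res, size, step):
    step = 24
    step = step + 38
    size = size * (size * g)
    res = step
    size = size * g
    g = step
    if g <= res:
        res = size != 12
        size = size * 0
    size = (step < 12) * 22
    step = 21 % g - record(7)
    size = step + size
    return step

size = (step < 12) * 22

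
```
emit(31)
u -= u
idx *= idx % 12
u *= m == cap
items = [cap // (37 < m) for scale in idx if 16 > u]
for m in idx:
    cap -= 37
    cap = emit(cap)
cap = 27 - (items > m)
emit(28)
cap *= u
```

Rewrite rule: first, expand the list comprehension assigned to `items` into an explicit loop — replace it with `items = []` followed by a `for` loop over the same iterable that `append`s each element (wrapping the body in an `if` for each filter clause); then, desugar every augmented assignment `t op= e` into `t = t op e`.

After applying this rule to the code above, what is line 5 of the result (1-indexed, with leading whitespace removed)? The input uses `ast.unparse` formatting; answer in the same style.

Transformed code:
emit(31)
u = u - u
idx = idx * (idx % 12)
u = u * (m == cap)
items = []
for scale in idx:
    if 16 > u:
        items.append(cap // (37 < m))
for m in idx:
    cap = cap - 37
    cap = emit(cap)
cap = 27 - (items > m)
emit(28)
cap = cap * u

items = []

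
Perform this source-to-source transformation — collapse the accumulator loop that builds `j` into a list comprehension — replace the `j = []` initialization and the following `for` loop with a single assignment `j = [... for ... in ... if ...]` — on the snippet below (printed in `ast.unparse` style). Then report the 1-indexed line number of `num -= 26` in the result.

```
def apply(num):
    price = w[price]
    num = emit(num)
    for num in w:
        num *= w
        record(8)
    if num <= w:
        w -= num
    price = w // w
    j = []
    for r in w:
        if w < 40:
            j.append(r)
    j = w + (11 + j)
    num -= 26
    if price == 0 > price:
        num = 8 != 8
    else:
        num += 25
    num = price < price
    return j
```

12

Transformed code:
def apply(num):
    price = w[price]
    num = emit(num)
    for num in w:
        num *= w
        record(8)
    if num <= w:
        w -= num
    price = w // w
    j = [r for r in w if w < 40]
    j = w + (11 + j)
    num -= 26
    if price == 0 > price:
        num = 8 != 8
    else:
        num += 25
    num = price < price
    return j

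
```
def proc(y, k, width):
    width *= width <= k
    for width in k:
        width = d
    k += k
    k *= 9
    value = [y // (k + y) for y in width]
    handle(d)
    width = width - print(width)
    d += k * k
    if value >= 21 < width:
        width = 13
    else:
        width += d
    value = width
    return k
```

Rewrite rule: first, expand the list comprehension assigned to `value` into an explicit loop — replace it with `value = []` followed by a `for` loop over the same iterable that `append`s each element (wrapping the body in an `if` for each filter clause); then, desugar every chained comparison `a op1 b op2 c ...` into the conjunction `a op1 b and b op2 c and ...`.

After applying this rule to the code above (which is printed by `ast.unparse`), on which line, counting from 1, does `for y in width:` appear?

8

Transformed code:
def proc(y, k, width):
    width *= width <= k
    for width in k:
        width = d
    k += k
    k *= 9
    value = []
    for y in width:
        value.append(y // (k + y))
    handle(d)
    width = width - print(width)
    d += k * k
    if value >= 21 and 21 < width:
        width = 13
    else:
        width += d
    value = width
    return k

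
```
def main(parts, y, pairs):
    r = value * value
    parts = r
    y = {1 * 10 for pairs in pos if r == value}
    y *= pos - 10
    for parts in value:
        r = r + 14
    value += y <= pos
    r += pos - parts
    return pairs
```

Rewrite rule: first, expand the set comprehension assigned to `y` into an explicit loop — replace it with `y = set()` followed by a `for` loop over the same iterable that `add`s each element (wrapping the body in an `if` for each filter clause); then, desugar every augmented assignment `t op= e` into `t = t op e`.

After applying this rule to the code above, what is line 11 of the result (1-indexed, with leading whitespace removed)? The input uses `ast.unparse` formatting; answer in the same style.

value = value + (y <= pos)

Transformed code:
def main(parts, y, pairs):
    r = value * value
    parts = r
    y = set()
    for pairs in pos:
        if r == value:
            y.add(1 * 10)
    y = y * (pos - 10)
    for parts in value:
        r = r + 14
    value = value + (y <= pos)
    r = r + (pos - parts)
    return pairs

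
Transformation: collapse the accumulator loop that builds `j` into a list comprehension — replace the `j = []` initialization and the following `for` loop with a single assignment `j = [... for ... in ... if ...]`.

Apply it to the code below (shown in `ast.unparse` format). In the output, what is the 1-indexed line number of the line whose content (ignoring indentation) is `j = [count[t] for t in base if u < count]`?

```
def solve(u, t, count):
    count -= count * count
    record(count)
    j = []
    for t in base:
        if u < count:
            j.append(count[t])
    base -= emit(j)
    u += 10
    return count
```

4

Transformed code:
def solve(u, t, count):
    count -= count * count
    record(count)
    j = [count[t] for t in base if u < count]
    base -= emit(j)
    u += 10
    return count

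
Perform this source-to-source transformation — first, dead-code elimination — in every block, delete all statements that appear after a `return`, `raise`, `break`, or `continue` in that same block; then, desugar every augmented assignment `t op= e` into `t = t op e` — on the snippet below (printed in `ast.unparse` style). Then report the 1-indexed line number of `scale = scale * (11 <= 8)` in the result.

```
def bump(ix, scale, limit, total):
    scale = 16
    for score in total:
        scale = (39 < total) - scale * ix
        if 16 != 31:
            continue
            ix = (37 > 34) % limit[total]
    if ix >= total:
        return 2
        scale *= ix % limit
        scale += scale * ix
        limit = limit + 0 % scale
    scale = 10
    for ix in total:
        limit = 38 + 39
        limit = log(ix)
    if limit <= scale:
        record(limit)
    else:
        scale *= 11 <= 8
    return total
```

16

Transformed code:
def bump(ix, scale, limit, total):
    scale = 16
    for score in total:
        scale = (39 < total) - scale * ix
        if 16 != 31:
            continue
    if ix >= total:
        return 2
    scale = 10
    for ix in total:
        limit = 38 + 39
        limit = log(ix)
    if limit <= scale:
        record(limit)
    else:
        scale = scale * (11 <= 8)
    return total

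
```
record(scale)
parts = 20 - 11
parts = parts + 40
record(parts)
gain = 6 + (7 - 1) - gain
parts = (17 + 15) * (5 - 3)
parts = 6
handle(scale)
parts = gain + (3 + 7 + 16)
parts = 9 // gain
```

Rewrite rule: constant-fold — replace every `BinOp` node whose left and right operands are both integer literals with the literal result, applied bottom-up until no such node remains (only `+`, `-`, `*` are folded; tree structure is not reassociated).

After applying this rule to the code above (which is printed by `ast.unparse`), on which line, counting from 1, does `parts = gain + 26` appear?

9

Transformed code:
record(scale)
parts = 9
parts = parts + 40
record(parts)
gain = 12 - gain
parts = 64
parts = 6
handle(scale)
parts = gain + 26
parts = 9 // gain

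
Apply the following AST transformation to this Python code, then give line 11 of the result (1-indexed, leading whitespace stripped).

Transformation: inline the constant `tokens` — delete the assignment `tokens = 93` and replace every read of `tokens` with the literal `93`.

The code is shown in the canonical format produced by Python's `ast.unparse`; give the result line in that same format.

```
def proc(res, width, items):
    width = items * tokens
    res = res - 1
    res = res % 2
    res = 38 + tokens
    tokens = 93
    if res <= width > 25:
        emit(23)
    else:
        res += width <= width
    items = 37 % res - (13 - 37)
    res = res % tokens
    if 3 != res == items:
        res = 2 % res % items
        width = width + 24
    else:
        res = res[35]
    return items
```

Transformed code:
def proc(res, width, items):
    width = items * 93
    res = res - 1
    res = res % 2
    res = 38 + 93
    if res <= width > 25:
        emit(23)
    else:
        res += width <= width
    items = 37 % res - (13 - 37)
    res = res % 93
    if 3 != res == items:
        res = 2 % res % items
        width = width + 24
    else:
        res = res[35]
    return items

res = res % 93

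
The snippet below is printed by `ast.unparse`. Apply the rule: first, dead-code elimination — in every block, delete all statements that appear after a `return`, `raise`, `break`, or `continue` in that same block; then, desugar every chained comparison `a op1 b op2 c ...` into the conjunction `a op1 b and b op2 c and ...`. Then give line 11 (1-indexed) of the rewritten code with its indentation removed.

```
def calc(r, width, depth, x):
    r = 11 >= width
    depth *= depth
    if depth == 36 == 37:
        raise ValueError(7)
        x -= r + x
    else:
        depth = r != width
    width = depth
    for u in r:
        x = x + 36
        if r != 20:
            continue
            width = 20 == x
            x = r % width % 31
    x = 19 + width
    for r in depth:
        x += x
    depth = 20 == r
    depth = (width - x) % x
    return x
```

if r != 20:

Transformed code:
def calc(r, width, depth, x):
    r = 11 >= width
    depth *= depth
    if depth == 36 and 36 == 37:
        raise ValueError(7)
    else:
        depth = r != width
    width = depth
    for u in r:
        x = x + 36
        if r != 20:
            continue
    x = 19 + width
    for r in depth:
        x += x
    depth = 20 == r
    depth = (width - x) % x
    return x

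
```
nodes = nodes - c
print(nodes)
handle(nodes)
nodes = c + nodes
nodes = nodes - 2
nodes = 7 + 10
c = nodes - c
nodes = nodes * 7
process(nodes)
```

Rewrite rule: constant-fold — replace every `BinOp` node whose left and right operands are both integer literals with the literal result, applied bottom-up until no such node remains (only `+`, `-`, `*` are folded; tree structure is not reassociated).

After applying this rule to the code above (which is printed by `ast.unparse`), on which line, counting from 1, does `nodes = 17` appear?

Transformed code:
nodes = nodes - c
print(nodes)
handle(nodes)
nodes = c + nodes
nodes = nodes - 2
nodes = 17
c = nodes - c
nodes = nodes * 7
process(nodes)

6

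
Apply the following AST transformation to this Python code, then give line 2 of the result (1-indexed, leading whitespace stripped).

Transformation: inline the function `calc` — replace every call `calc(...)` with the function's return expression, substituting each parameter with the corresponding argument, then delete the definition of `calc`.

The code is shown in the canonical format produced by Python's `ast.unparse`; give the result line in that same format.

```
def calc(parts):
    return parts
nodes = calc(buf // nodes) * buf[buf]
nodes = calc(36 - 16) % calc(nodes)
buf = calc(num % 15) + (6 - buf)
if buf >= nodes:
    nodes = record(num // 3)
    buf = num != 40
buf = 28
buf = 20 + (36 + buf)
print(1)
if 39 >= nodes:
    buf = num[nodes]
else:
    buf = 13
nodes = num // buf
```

nodes = (36 - 16) % nodes

Transformed code:
nodes = buf // nodes * buf[buf]
nodes = (36 - 16) % nodes
buf = num % 15 + (6 - buf)
if buf >= nodes:
    nodes = record(num // 3)
    buf = num != 40
buf = 28
buf = 20 + (36 + buf)
print(1)
if 39 >= nodes:
    buf = num[nodes]
else:
    buf = 13
nodes = num // buf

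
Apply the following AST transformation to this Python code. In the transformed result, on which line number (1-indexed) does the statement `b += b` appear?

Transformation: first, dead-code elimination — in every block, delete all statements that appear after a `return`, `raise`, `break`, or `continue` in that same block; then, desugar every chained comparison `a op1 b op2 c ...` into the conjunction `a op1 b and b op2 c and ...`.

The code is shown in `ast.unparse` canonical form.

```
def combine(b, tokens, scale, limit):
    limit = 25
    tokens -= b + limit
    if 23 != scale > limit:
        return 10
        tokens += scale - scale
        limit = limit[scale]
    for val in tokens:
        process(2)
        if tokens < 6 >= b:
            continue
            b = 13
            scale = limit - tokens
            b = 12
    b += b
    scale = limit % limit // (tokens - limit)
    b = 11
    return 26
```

Transformed code:
def combine(b, tokens, scale, limit):
    limit = 25
    tokens -= b + limit
    if 23 != scale and scale > limit:
        return 10
    for val in tokens:
        process(2)
        if tokens < 6 and 6 >= b:
            continue
    b += b
    scale = limit % limit // (tokens - limit)
    b = 11
    return 26

10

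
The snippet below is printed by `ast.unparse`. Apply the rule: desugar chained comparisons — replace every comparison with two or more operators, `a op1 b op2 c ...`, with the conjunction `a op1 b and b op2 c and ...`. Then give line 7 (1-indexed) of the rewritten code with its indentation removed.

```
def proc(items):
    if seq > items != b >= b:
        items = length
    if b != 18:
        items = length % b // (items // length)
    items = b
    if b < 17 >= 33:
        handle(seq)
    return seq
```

Transformed code:
def proc(items):
    if seq > items and items != b and (b >= b):
        items = length
    if b != 18:
        items = length % b // (items // length)
    items = b
    if b < 17 and 17 >= 33:
        handle(seq)
    return seq

if b < 17 and 17 >= 33:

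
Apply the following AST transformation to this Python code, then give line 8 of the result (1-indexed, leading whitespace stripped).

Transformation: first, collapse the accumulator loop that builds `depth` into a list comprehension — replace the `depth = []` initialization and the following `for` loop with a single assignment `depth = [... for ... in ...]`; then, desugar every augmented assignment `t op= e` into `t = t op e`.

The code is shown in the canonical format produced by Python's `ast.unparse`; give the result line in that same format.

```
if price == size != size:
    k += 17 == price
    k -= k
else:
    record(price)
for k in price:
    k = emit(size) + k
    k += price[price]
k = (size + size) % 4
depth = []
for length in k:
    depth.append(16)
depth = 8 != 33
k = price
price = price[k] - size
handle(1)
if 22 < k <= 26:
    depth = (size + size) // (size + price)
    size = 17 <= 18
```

k = k + price[price]

Transformed code:
if price == size != size:
    k = k + (17 == price)
    k = k - k
else:
    record(price)
for k in price:
    k = emit(size) + k
    k = k + price[price]
k = (size + size) % 4
depth = [16 for length in k]
depth = 8 != 33
k = price
price = price[k] - size
handle(1)
if 22 < k <= 26:
    depth = (size + size) // (size + price)
    size = 17 <= 18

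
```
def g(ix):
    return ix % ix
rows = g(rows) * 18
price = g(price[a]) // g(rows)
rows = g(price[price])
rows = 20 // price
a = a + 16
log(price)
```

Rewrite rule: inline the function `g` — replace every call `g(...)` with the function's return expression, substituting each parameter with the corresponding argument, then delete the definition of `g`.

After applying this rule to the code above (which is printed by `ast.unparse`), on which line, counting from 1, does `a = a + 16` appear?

5

Transformed code:
rows = rows % rows * 18
price = price[a] % price[a] // (rows % rows)
rows = price[price] % price[price]
rows = 20 // price
a = a + 16
log(price)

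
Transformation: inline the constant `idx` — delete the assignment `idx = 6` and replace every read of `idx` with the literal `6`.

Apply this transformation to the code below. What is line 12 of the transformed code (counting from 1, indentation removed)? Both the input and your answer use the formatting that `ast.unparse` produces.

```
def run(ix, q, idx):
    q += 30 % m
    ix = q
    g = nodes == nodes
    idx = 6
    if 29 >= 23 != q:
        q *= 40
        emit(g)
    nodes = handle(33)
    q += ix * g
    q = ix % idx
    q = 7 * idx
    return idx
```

Transformed code:
def run(ix, q, idx):
    q += 30 % m
    ix = q
    g = nodes == nodes
    if 29 >= 23 != q:
        q *= 40
        emit(g)
    nodes = handle(33)
    q += ix * g
    q = ix % 6
    q = 7 * 6
    return 6

return 6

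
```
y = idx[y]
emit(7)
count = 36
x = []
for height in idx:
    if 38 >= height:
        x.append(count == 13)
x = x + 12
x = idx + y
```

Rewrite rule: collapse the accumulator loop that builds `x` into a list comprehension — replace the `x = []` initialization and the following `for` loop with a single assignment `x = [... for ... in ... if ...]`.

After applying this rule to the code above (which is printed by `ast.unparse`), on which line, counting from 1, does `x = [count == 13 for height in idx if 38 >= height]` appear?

Transformed code:
y = idx[y]
emit(7)
count = 36
x = [count == 13 for height in idx if 38 >= height]
x = x + 12
x = idx + y

4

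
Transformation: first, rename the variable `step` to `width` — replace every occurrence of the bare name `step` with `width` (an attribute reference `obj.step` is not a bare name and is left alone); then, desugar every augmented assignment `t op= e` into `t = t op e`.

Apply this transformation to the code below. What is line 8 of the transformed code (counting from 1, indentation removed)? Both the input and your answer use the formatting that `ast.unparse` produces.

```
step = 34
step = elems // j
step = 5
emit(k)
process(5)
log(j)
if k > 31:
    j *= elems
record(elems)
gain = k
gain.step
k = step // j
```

Transformed code:
width = 34
width = elems // j
width = 5
emit(k)
process(5)
log(j)
if k > 31:
    j = j * elems
record(elems)
gain = k
gain.step
k = width // j

j = j * elems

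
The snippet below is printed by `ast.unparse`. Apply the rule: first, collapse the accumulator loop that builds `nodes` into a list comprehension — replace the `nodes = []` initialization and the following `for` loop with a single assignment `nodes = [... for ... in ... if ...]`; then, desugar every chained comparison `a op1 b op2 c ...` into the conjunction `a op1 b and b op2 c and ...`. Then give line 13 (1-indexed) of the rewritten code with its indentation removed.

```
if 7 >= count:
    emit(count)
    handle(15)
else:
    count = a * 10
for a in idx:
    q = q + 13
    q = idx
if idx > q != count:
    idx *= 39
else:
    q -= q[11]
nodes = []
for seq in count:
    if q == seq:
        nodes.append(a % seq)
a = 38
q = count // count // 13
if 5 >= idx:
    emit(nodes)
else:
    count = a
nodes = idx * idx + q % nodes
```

Transformed code:
if 7 >= count:
    emit(count)
    handle(15)
else:
    count = a * 10
for a in idx:
    q = q + 13
    q = idx
if idx > q and q != count:
    idx *= 39
else:
    q -= q[11]
nodes = [a % seq for seq in count if q == seq]
a = 38
q = count // count // 13
if 5 >= idx:
    emit(nodes)
else:
    count = a
nodes = idx * idx + q % nodes

nodes = [a % seq for seq in count if q == seq]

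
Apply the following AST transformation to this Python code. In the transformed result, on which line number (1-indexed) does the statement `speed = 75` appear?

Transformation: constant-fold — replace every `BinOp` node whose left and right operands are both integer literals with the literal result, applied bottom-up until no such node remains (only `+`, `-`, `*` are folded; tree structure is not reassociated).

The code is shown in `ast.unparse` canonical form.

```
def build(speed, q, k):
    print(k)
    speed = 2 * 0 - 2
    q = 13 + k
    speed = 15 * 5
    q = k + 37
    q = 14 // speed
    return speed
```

5

Transformed code:
def build(speed, q, k):
    print(k)
    speed = -2
    q = 13 + k
    speed = 75
    q = k + 37
    q = 14 // speed
    return speed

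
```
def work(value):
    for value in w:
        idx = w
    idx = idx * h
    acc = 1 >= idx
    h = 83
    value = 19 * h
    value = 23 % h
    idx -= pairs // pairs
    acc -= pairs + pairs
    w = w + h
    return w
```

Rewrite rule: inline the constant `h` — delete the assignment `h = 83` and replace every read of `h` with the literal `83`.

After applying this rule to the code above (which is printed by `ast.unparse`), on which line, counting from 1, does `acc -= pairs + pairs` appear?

Transformed code:
def work(value):
    for value in w:
        idx = w
    idx = idx * 83
    acc = 1 >= idx
    value = 19 * 83
    value = 23 % 83
    idx -= pairs // pairs
    acc -= pairs + pairs
    w = w + 83
    return w

9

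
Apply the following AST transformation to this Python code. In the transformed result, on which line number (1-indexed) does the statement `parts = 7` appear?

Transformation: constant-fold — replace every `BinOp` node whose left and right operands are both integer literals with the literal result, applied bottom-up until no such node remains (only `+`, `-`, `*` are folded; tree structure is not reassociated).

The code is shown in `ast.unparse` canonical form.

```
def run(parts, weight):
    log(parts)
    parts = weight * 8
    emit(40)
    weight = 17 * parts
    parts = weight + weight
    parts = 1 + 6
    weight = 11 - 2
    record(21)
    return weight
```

7

Transformed code:
def run(parts, weight):
    log(parts)
    parts = weight * 8
    emit(40)
    weight = 17 * parts
    parts = weight + weight
    parts = 7
    weight = 9
    record(21)
    return weight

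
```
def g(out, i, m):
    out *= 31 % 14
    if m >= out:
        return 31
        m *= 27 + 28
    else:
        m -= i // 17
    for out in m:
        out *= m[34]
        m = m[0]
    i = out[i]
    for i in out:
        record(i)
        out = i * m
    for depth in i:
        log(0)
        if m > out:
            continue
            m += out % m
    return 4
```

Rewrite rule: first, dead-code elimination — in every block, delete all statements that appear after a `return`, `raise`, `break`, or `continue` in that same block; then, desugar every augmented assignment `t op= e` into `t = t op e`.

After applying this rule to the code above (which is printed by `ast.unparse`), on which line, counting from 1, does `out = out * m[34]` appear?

Transformed code:
def g(out, i, m):
    out = out * (31 % 14)
    if m >= out:
        return 31
    else:
        m = m - i // 17
    for out in m:
        out = out * m[34]
        m = m[0]
    i = out[i]
    for i in out:
        record(i)
        out = i * m
    for depth in i:
        log(0)
        if m > out:
            continue
    return 4

8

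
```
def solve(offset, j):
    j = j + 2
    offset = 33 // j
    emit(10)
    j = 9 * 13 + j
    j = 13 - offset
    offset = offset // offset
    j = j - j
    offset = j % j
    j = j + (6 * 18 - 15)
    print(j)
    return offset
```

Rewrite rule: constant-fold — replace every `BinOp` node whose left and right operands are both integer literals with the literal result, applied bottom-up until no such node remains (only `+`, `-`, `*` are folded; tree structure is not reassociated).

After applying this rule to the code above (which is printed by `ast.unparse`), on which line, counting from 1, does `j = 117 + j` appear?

5

Transformed code:
def solve(offset, j):
    j = j + 2
    offset = 33 // j
    emit(10)
    j = 117 + j
    j = 13 - offset
    offset = offset // offset
    j = j - j
    offset = j % j
    j = j + 93
    print(j)
    return offset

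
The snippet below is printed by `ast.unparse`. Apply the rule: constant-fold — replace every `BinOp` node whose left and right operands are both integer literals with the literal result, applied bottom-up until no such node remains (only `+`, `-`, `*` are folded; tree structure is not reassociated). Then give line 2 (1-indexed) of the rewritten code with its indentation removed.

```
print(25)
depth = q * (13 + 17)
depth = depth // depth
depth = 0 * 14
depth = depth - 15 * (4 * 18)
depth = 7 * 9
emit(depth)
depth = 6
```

depth = q * 30

Transformed code:
print(25)
depth = q * 30
depth = depth // depth
depth = 0
depth = depth - 1080
depth = 63
emit(depth)
depth = 6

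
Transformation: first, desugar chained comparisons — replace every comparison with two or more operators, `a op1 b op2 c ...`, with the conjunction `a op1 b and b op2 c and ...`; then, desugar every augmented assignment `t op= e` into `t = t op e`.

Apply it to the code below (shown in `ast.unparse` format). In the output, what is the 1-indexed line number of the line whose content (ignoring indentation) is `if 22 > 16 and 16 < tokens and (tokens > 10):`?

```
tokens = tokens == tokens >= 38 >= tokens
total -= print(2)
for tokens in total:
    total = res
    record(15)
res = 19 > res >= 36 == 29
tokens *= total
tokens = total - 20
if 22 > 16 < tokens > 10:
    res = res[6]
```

Transformed code:
tokens = tokens == tokens and tokens >= 38 and (38 >= tokens)
total = total - print(2)
for tokens in total:
    total = res
    record(15)
res = 19 > res and res >= 36 and (36 == 29)
tokens = tokens * total
tokens = total - 20
if 22 > 16 and 16 < tokens and (tokens > 10):
    res = res[6]

9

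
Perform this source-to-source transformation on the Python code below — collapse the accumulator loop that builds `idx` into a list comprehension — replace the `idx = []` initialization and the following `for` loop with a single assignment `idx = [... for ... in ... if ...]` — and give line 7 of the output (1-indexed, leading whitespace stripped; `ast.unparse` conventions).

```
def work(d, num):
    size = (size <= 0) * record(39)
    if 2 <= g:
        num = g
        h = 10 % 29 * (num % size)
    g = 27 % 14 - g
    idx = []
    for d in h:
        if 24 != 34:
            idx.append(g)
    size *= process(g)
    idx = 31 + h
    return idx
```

Transformed code:
def work(d, num):
    size = (size <= 0) * record(39)
    if 2 <= g:
        num = g
        h = 10 % 29 * (num % size)
    g = 27 % 14 - g
    idx = [g for d in h if 24 != 34]
    size *= process(g)
    idx = 31 + h
    return idx

idx = [g for d in h if 24 != 34]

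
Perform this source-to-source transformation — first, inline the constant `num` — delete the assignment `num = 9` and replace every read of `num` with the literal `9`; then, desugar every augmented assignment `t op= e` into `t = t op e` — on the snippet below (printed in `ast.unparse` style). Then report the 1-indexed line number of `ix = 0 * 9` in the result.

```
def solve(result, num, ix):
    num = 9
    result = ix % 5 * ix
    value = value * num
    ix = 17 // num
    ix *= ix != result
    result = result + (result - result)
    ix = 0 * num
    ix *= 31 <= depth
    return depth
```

Transformed code:
def solve(result, num, ix):
    result = ix % 5 * ix
    value = value * 9
    ix = 17 // 9
    ix = ix * (ix != result)
    result = result + (result - result)
    ix = 0 * 9
    ix = ix * (31 <= depth)
    return depth

7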